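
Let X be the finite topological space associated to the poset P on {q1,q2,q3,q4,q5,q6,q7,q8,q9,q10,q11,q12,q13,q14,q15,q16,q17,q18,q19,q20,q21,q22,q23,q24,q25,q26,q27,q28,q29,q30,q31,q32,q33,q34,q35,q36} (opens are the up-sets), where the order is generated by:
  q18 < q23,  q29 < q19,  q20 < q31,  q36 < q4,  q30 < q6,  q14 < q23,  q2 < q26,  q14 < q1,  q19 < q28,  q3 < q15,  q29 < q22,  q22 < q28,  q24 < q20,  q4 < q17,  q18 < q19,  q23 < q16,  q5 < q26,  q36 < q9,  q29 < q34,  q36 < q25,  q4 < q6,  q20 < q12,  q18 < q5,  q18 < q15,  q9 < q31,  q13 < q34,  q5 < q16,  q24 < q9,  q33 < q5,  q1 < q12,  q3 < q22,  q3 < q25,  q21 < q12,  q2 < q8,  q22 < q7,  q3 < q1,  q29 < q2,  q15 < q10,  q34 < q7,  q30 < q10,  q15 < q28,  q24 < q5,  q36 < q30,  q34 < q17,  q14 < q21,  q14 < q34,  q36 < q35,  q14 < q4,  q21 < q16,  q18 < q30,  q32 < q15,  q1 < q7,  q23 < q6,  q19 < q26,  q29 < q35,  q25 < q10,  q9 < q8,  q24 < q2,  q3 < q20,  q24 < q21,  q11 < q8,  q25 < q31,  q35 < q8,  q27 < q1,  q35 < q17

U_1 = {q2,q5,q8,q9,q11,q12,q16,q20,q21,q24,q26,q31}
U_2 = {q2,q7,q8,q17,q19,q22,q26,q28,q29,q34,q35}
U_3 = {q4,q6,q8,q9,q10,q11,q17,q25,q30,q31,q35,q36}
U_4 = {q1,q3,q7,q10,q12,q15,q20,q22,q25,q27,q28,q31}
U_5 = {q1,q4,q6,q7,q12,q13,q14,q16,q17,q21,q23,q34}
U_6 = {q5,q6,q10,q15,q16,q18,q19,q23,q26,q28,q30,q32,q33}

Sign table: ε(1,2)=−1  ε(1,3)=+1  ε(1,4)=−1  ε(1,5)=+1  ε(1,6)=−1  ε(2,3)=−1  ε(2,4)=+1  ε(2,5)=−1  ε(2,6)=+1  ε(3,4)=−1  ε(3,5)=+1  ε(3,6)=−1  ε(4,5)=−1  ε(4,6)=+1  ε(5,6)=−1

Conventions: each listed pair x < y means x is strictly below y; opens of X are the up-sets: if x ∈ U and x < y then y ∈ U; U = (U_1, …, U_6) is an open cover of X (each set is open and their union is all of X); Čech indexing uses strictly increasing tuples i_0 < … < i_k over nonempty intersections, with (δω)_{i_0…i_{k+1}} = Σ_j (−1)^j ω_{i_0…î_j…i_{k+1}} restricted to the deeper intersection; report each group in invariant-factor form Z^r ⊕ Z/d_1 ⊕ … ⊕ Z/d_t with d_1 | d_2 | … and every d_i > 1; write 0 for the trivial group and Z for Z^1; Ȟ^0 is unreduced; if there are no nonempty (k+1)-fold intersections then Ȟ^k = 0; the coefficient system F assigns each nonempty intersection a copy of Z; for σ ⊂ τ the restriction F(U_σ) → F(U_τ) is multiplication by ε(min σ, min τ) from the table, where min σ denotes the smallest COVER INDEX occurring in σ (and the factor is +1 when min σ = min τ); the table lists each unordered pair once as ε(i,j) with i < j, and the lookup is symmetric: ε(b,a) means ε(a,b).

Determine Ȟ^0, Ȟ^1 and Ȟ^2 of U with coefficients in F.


cover nerve:
  U12={q2,q8,q26} U13={q8,q9,q11,q31} U14={q12,q20,q31} U15={q12,q16,q21} U16={q5,q16,q26} U23={q8,q17,q35} U24={q7,q22,q28} U25={q7,q17,q34} U26={q19,q26,q28} U34={q10,q25,q31} U35={q4,q6,q17} U36={q6,q10,q30} U45={q1,q7,q12} U46={q10,q15,q28} U56={q6,q16,q23}
  U123={q8} U126={q26} U134={q31} U145={q12} U156={q16} U235={q17} U245={q7} U246={q28} U346={q10} U356={q6}
C dims 6,15,10; δ0: rk 5, SNF 1^5; δ1: rk 10, SNF 1^9·2
Ȟ^0: (6−5)−0=1 ⇒ Z
Ȟ^1: (15−10)−5=0 ⇒ 0
Ȟ^2: (10−0)−10=0 plus torsion [2] ⇒ Z/2

Ȟ^0(U;F) ≅ Z,  Ȟ^1(U;F) ≅ 0,  Ȟ^2(U;F) ≅ Z/2


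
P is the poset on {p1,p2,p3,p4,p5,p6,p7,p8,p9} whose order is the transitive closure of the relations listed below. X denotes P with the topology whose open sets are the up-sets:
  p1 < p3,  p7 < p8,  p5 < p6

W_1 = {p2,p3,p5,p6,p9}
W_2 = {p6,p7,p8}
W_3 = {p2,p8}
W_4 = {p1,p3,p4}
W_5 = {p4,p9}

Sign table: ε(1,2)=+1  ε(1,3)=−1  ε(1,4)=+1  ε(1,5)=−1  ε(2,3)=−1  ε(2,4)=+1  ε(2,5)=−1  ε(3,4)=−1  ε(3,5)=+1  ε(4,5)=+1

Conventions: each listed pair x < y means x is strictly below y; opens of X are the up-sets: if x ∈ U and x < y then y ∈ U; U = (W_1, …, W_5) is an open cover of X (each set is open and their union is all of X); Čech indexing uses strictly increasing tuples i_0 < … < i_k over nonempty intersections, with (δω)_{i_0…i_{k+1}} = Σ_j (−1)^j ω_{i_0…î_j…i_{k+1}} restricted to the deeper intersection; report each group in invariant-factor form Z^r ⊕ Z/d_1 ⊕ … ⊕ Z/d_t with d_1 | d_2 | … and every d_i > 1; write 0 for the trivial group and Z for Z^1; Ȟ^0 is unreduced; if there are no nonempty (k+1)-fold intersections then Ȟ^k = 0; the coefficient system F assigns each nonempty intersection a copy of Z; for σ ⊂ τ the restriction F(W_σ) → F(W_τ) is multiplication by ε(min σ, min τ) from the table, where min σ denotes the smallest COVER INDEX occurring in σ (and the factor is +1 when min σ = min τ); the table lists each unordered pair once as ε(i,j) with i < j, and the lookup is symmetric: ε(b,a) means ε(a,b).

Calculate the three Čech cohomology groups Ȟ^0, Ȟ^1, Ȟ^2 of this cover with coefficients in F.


nonempty intersections:
  W12={p6} W13={p2} W14={p3} W15={p9} W23={p8} W45={p4}
C dims 5,6; δ0: rk 5, SNF 1^4·2
Ȟ^0: (5−5)−0=0 ⇒ 0
Ȟ^1: (6−0)−5=1 plus torsion [2] ⇒ Z ⊕ Z/2
Ȟ^2: (0−0)−0=0 ⇒ 0

Ȟ^0 = 0,  Ȟ^1 = Z ⊕ Z/2,  Ȟ^2 = 0


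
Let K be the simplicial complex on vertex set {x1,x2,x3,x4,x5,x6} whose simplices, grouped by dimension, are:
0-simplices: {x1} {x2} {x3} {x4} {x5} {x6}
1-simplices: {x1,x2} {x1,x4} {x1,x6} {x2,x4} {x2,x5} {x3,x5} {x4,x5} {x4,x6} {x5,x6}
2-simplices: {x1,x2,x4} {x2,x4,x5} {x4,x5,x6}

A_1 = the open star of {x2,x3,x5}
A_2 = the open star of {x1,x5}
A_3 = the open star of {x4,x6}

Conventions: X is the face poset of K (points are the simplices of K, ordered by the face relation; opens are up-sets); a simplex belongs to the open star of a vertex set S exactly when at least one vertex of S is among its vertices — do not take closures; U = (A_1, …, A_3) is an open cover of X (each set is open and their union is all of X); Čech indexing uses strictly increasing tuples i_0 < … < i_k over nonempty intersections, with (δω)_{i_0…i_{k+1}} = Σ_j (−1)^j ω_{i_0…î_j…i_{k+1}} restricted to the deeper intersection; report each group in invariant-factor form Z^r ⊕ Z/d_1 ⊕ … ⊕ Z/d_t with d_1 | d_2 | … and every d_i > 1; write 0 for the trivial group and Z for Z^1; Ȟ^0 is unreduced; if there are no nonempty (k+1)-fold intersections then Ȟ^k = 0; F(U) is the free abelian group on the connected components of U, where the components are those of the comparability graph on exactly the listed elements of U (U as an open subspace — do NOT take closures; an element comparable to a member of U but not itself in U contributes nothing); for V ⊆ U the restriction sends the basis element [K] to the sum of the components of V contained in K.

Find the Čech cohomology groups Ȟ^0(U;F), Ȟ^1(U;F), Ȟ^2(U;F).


nonempty overlaps:
  A1={{x2},{x3},{x5},{x1,x2},{x2,x4},{x2,x5},{x3,x5},{x4,x5},{x5,x6},{x1,x2,x4},{x2,x4,x5},{x4,x5,x6}} A2={{x1},{x5},{x1,x2},{x1,x4},{x1,x6},{x2,x5},{x3,x5},{x4,x5},{x5,x6},{x1,x2,x4},{x2,x4,x5},{x4,x5,x6}} A3={{x4},{x6},{x1,x4},{x1,x6},{x2,x4},{x4,x5},{x4,x6},{x5,x6},{x1,x2,x4},{x2,x4,x5},{x4,x5,x6}}
  A12={{x5},{x1,x2},{x2,x5},{x3,x5},{x4,x5},{x5,x6},{x1,x2,x4},{x2,x4,x5},{x4,x5,x6}} A13={{x2,x4},{x4,x5},{x5,x6},{x1,x2,x4},{x2,x4,x5},{x4,x5,x6}} A23={{x1,x4},{x1,x6},{x4,x5},{x5,x6},{x1,x2,x4},{x2,x4,x5},{x4,x5,x6}}
  A123={{x4,x5},{x5,x6},{x1,x2,x4},{x2,x4,x5},{x4,x5,x6}}
components per intersection:
  A1: {{x2},{x3},{x5},{x1,x2},{x2,x4},{x2,x5},{x3,x5},{x4,x5},{x5,x6},{x1,x2,x4},{x2,x4,x5},{x4,x5,x6}}
  A2: {{x1},{x1,x2},{x1,x4},{x1,x6},{x1,x2,x4}} {{x5},{x2,x5},{x3,x5},{x4,x5},{x5,x6},{x2,x4,x5},{x4,x5,x6}}
  A3: {{x4},{x6},{x1,x4},{x1,x6},{x2,x4},{x4,x5},{x4,x6},{x5,x6},{x1,x2,x4},{x2,x4,x5},{x4,x5,x6}}
  A12: {{x5},{x2,x5},{x3,x5},{x4,x5},{x5,x6},{x2,x4,x5},{x4,x5,x6}} {{x1,x2},{x1,x2,x4}}
  A13: {{x2,x4},{x4,x5},{x5,x6},{x1,x2,x4},{x2,x4,x5},{x4,x5,x6}}
  A23: {{x1,x4},{x1,x2,x4}} {{x1,x6}} {{x4,x5},{x5,x6},{x2,x4,x5},{x4,x5,x6}}
  A123: {{x4,x5},{x5,x6},{x2,x4,x5},{x4,x5,x6}} {{x1,x2,x4}}
C dims 4,6,2; δ0: rk 3, SNF 1^3; δ1: rk 2, SNF 1^2
degree 0: 4−3−0 = 1 → Ȟ^0 ≅ Z
degree 1: 6−2−3 = 1 → Ȟ^1 ≅ Z
degree 2: 2−0−2 = 0 → Ȟ^2 ≅ 0

Ȟ^0 = Z, Ȟ^1 = Z and Ȟ^2 = 0


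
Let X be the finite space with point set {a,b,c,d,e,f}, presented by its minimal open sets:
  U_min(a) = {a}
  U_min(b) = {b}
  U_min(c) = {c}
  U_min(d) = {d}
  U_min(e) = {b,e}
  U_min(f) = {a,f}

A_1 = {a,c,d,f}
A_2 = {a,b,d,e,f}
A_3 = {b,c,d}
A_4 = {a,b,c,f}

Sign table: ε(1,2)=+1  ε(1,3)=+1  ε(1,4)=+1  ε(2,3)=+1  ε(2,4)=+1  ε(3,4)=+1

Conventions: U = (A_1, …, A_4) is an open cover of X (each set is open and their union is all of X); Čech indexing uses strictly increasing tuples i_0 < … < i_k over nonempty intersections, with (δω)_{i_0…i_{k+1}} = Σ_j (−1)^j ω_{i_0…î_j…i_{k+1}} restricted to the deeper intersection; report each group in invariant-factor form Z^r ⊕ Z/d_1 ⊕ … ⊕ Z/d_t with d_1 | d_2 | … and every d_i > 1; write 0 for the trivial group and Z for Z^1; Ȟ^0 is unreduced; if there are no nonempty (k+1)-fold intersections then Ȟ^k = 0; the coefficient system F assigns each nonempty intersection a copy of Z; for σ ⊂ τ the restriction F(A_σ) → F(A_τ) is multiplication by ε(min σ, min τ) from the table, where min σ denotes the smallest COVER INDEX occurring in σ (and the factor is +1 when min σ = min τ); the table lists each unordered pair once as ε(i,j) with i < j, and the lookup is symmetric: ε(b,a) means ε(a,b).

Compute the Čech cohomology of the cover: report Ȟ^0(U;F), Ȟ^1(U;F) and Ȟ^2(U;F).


Ȟ^0 ≅ Z; Ȟ^1 ≅ 0; Ȟ^2 ≅ Z

intersection data:
  A12={a,d,f} A13={c,d} A14={a,c,f} A23={b,d} A24={a,b,f} A34={b,c}
  A123={d} A124={a,f} A134={c} A234={b}
C dims 4,6,4; δ0: rk 3, SNF 1^3; δ1: rk 3, SNF 1^3
Ȟ^0 = (4 − 3) − 0 = 1, so Ȟ^0 ≅ Z
Ȟ^1 = (6 − 3) − 3 = 0, so Ȟ^1 ≅ 0
Ȟ^2 = (4 − 0) − 3 = 1, so Ȟ^2 ≅ Z


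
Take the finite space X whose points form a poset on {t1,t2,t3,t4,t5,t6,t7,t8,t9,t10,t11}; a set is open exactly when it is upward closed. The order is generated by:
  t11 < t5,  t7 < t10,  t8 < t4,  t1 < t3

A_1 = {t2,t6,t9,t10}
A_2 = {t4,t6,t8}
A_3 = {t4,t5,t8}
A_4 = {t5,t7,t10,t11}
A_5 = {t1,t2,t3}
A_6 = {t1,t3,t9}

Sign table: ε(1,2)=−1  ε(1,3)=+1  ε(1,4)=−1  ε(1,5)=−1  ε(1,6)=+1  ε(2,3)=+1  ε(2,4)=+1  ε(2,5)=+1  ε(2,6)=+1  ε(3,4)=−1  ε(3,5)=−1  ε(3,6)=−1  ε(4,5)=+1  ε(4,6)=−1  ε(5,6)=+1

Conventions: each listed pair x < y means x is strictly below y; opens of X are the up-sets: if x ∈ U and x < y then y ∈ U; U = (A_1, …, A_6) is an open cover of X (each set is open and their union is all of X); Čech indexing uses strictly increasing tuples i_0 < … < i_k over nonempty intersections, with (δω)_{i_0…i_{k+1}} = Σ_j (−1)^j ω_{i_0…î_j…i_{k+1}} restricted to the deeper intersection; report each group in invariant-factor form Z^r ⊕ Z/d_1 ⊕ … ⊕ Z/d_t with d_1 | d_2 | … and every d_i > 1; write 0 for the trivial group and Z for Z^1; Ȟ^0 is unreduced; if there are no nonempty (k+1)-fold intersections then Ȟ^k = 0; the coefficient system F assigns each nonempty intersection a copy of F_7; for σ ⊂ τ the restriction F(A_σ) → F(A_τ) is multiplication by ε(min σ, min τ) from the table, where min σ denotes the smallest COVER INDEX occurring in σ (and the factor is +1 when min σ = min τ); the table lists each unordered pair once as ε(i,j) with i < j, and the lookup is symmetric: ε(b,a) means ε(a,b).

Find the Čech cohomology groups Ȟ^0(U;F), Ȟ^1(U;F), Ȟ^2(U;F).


cover nerve:
  A12={t6} A14={t10} A15={t2} A16={t9} A23={t4,t8} A34={t5} A56={t1,t3}
C dims 6,7; δ0: rk_F7 6
Ȟ^0: (6−6)−0=0 ⇒ 0
Ȟ^1: (7−0)−6=1 ⇒ Z/7
Ȟ^2: (0−0)−0=0 ⇒ 0

Ȟ^0(U;F) ≅ 0, Ȟ^1(U;F) ≅ Z/7 and Ȟ^2(U;F) ≅ 0


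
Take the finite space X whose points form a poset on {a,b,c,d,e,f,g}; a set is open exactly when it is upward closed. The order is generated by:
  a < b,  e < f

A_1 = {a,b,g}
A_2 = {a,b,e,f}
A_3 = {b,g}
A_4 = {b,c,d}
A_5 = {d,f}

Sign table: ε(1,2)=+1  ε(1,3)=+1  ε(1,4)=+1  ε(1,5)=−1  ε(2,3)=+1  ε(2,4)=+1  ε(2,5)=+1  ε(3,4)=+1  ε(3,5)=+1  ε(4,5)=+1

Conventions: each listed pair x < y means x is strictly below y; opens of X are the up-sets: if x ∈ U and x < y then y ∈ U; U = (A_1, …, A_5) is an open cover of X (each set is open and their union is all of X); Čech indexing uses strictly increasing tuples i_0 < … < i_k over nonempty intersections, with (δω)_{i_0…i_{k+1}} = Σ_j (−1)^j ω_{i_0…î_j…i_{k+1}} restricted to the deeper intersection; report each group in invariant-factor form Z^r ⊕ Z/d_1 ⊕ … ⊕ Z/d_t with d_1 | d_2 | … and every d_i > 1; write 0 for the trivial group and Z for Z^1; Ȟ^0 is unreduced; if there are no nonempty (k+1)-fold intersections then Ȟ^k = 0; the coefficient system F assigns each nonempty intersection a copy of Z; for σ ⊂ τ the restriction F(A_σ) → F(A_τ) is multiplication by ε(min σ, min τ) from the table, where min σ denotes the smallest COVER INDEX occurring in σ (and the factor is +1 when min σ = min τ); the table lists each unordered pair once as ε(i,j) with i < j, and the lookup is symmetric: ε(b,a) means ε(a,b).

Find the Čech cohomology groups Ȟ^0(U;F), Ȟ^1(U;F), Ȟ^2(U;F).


Ȟ^0(U;F) ≅ Z; Ȟ^1(U;F) ≅ Z; Ȟ^2(U;F) ≅ 0

nerve of the cover:
  A12={a,b} A13={b,g} A14={b} A23={b} A24={b} A25={f} A34={b} A45={d}
  A123={b} A124={b} A134={b} A234={b}
  A1234={b}
C dims 5,8,4,1; δ0: rk 4, SNF 1^4; δ1: rk 3, SNF 1^3; δ2: rk 1, SNF 1^1
Ȟ^0 = (5 − 4) − 0 = 1, so Ȟ^0 ≅ Z
Ȟ^1 = (8 − 3) − 4 = 1, so Ȟ^1 ≅ Z
Ȟ^2 = (4 − 1) − 3 = 0, so Ȟ^2 ≅ 0


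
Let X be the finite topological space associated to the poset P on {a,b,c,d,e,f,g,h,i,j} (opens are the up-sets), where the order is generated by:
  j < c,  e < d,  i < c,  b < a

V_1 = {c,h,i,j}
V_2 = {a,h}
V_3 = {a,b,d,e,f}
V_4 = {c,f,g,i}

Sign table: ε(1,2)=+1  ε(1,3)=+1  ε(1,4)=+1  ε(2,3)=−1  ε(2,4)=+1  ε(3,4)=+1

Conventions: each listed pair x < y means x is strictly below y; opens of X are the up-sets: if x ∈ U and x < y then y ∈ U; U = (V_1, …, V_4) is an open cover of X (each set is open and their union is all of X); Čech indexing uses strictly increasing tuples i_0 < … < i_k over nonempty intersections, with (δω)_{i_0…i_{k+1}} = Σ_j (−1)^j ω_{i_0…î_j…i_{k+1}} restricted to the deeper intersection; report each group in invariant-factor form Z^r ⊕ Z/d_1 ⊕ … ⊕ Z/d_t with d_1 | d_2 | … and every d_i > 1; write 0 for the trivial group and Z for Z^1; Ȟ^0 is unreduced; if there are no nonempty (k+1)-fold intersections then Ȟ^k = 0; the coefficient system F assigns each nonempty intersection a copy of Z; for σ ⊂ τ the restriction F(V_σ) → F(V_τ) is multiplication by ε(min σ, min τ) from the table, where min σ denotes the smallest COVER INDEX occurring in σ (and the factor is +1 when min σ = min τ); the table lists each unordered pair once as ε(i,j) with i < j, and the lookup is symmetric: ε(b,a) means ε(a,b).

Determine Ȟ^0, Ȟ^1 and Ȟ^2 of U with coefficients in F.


Ȟ^0(U;F) ≅ 0, Ȟ^1(U;F) ≅ Z/2, Ȟ^2(U;F) ≅ 0

intersection data:
  V12={h} V14={c,i} V23={a} V34={f}
C dims 4,4; δ0: rk 4, SNF 1^3·2
Ȟ^0 = (4 − 4) − 0 = 0, so Ȟ^0 ≅ 0
Ȟ^1 = (4 − 0) − 4 = 0 plus torsion [2], so Ȟ^1 ≅ Z/2
Ȟ^2 = (0 − 0) − 0 = 0, so Ȟ^2 ≅ 0


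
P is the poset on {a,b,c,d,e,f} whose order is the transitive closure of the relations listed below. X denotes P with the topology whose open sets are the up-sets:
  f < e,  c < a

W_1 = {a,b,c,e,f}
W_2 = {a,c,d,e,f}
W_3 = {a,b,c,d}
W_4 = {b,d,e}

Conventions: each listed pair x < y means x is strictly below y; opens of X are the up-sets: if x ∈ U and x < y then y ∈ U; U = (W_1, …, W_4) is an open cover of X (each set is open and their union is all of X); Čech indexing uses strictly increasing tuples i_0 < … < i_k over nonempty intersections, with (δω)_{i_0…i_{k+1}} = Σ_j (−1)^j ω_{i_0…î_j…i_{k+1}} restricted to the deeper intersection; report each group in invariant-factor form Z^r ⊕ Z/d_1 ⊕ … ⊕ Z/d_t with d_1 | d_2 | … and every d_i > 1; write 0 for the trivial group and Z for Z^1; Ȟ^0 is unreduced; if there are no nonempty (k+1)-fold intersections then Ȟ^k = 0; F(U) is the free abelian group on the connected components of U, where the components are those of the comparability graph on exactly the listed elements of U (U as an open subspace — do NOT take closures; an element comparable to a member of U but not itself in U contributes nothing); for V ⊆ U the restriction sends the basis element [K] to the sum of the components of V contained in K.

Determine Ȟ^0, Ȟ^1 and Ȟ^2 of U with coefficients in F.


nerve of the cover:
  W12={a,c,e,f} W13={a,b,c} W14={b,e} W23={a,c,d} W24={d,e} W34={b,d}
  W123={a,c} W124={e} W134={b} W234={d}
components per intersection:
  W1: {a,c} {b} {e,f}
  W2: {a,c} {d} {e,f}
  W3: {a,c} {b} {d}
  W4: {b} {d} {e}
  W12: {a,c} {e,f}
  W13: {a,c} {b}
  W14: {b} {e}
  W23: {a,c} {d}
  W24: {d} {e}
  W34: {b} {d}
  W123: {a,c}
  W124: {e}
  W134: {b}
  W234: {d}
C dims 12,12,4; δ0: rk 8, SNF 1^8; δ1: rk 4, SNF 1^4
Ȟ^0 = (12 − 8) − 0 = 4, so Ȟ^0 ≅ Z^4
Ȟ^1 = (12 − 4) − 8 = 0, so Ȟ^1 ≅ 0
Ȟ^2 = (4 − 0) − 4 = 0, so Ȟ^2 ≅ 0

Ȟ^0(U;F) ≅ Z^4; Ȟ^1(U;F) ≅ 0; Ȟ^2(U;F) ≅ 0


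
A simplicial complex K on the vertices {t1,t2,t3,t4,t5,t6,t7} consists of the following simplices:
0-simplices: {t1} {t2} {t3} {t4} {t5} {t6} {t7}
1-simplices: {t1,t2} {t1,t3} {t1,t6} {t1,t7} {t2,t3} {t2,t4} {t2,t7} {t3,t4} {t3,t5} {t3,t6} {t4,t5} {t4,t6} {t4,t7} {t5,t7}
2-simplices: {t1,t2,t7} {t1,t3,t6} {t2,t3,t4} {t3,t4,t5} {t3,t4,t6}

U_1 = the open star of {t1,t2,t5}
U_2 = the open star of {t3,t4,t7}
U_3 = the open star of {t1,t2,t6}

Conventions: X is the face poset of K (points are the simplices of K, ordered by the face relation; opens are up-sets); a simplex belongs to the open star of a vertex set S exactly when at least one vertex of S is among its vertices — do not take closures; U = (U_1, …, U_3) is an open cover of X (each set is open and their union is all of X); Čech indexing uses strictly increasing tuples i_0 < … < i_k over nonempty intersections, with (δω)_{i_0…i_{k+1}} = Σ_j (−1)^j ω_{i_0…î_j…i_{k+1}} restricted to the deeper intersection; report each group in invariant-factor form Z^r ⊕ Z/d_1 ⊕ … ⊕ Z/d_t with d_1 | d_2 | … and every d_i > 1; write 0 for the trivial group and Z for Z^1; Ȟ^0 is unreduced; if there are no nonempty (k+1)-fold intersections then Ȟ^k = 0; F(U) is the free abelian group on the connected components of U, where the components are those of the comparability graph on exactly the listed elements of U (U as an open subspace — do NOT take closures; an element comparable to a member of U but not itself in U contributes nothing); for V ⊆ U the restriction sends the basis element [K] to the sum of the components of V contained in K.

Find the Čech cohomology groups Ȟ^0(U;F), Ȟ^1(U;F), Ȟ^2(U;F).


Ȟ^0(U;F) ≅ Z, Ȟ^1(U;F) ≅ Z^3, Ȟ^2(U;F) ≅ 0

nerve simplices:
  U1={{t1},{t2},{t5},{t1,t2},{t1,t3},{t1,t6},{t1,t7},{t2,t3},{t2,t4},{t2,t7},{t3,t5},{t4,t5},{t5,t7},{t1,t2,t7},{t1,t3,t6},{t2,t3,t4},{t3,t4,t5}} U2={{t3},{t4},{t7},{t1,t3},{t1,t7},{t2,t3},{t2,t4},{t2,t7},{t3,t4},{t3,t5},{t3,t6},{t4,t5},{t4,t6},{t4,t7},{t5,t7},{t1,t2,t7},{t1,t3,t6},{t2,t3,t4},{t3,t4,t5},{t3,t4,t6}} U3={{t1},{t2},{t6},{t1,t2},{t1,t3},{t1,t6},{t1,t7},{t2,t3},{t2,t4},{t2,t7},{t3,t6},{t4,t6},{t1,t2,t7},{t1,t3,t6},{t2,t3,t4},{t3,t4,t6}}
  U12={{t1,t3},{t1,t7},{t2,t3},{t2,t4},{t2,t7},{t3,t5},{t4,t5},{t5,t7},{t1,t2,t7},{t1,t3,t6},{t2,t3,t4},{t3,t4,t5}} U13={{t1},{t2},{t1,t2},{t1,t3},{t1,t6},{t1,t7},{t2,t3},{t2,t4},{t2,t7},{t1,t2,t7},{t1,t3,t6},{t2,t3,t4}} U23={{t1,t3},{t1,t7},{t2,t3},{t2,t4},{t2,t7},{t3,t6},{t4,t6},{t1,t2,t7},{t1,t3,t6},{t2,t3,t4},{t3,t4,t6}}
  U123={{t1,t3},{t1,t7},{t2,t3},{t2,t4},{t2,t7},{t1,t2,t7},{t1,t3,t6},{t2,t3,t4}}
components per intersection:
  U1: {{t1},{t2},{t1,t2},{t1,t3},{t1,t6},{t1,t7},{t2,t3},{t2,t4},{t2,t7},{t1,t2,t7},{t1,t3,t6},{t2,t3,t4}} {{t5},{t3,t5},{t4,t5},{t5,t7},{t3,t4,t5}}
  U2: {{t3},{t4},{t7},{t1,t3},{t1,t7},{t2,t3},{t2,t4},{t2,t7},{t3,t4},{t3,t5},{t3,t6},{t4,t5},{t4,t6},{t4,t7},{t5,t7},{t1,t2,t7},{t1,t3,t6},{t2,t3,t4},{t3,t4,t5},{t3,t4,t6}}
  U3: {{t1},{t2},{t6},{t1,t2},{t1,t3},{t1,t6},{t1,t7},{t2,t3},{t2,t4},{t2,t7},{t3,t6},{t4,t6},{t1,t2,t7},{t1,t3,t6},{t2,t3,t4},{t3,t4,t6}}
  U12: {{t1,t3},{t1,t3,t6}} {{t1,t7},{t2,t7},{t1,t2,t7}} {{t2,t3},{t2,t4},{t2,t3,t4}} {{t3,t5},{t4,t5},{t3,t4,t5}} {{t5,t7}}
  U13: {{t1},{t2},{t1,t2},{t1,t3},{t1,t6},{t1,t7},{t2,t3},{t2,t4},{t2,t7},{t1,t2,t7},{t1,t3,t6},{t2,t3,t4}}
  U23: {{t1,t3},{t3,t6},{t4,t6},{t1,t3,t6},{t3,t4,t6}} {{t1,t7},{t2,t7},{t1,t2,t7}} {{t2,t3},{t2,t4},{t2,t3,t4}}
  U123: {{t1,t3},{t1,t3,t6}} {{t1,t7},{t2,t7},{t1,t2,t7}} {{t2,t3},{t2,t4},{t2,t3,t4}}
C dims 4,9,3; δ0: rk 3, SNF 1^3; δ1: rk 3, SNF 1^3
degree 0: 4−3−0 = 1 → Ȟ^0 ≅ Z
degree 1: 9−3−3 = 3 → Ȟ^1 ≅ Z^3
degree 2: 3−0−3 = 0 → Ȟ^2 ≅ 0


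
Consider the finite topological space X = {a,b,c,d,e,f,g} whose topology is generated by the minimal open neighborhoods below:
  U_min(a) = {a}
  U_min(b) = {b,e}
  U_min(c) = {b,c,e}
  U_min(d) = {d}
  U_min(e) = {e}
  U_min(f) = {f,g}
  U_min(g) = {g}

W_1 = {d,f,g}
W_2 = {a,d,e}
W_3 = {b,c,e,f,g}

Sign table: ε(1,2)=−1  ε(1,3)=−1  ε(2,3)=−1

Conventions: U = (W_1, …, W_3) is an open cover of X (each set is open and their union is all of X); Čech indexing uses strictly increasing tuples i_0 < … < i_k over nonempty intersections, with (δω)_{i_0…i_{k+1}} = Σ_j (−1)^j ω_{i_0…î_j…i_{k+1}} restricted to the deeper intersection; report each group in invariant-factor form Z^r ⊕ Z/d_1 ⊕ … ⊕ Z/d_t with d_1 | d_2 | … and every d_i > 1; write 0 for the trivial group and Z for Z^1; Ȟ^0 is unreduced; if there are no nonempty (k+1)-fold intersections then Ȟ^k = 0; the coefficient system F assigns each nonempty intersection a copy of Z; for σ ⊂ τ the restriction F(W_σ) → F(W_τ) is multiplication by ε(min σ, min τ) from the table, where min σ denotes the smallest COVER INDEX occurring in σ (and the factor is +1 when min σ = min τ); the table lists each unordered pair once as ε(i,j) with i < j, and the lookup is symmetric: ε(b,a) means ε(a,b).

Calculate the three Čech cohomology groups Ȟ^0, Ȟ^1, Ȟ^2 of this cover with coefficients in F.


Ȟ^0(U;F) ≅ 0, Ȟ^1(U;F) ≅ Z/2, Ȟ^2(U;F) ≅ 0

nerve simplices:
  W12={d} W13={f,g} W23={e}
C dims 3,3; δ0: rk 3, SNF 1^2·2
degree 0: 3−3−0 = 0 → Ȟ^0 ≅ 0
degree 1: 3−0−3 = 0 plus torsion [2] → Ȟ^1 ≅ Z/2
degree 2: 0−0−0 = 0 → Ȟ^2 ≅ 0


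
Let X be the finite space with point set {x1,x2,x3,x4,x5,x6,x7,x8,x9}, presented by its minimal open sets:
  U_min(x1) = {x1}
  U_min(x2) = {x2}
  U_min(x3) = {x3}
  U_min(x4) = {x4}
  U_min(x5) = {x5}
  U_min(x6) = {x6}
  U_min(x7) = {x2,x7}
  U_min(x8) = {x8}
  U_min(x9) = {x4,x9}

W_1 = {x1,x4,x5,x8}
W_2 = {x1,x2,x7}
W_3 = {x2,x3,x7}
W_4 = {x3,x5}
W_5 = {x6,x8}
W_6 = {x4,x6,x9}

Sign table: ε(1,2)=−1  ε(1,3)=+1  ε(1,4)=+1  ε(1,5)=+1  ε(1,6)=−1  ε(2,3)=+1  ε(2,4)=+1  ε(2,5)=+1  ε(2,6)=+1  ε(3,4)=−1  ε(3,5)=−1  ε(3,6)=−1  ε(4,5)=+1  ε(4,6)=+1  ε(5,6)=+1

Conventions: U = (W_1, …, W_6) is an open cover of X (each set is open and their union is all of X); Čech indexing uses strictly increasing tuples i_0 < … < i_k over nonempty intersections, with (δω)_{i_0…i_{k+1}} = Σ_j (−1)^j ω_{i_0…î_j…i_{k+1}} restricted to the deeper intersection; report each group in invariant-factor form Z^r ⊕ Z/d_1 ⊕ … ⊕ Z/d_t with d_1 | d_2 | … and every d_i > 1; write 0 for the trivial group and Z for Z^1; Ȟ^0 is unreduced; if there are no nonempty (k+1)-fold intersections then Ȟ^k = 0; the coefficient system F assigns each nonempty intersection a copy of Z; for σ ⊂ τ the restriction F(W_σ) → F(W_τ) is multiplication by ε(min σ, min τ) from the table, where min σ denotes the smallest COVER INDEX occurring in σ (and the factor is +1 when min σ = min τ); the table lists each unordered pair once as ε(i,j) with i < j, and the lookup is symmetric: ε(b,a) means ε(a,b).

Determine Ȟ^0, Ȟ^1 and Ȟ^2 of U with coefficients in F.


nerve simplices:
  W12={x1} W14={x5} W15={x8} W16={x4} W23={x2,x7} W34={x3} W56={x6}
C dims 6,7; δ0: rk 6, SNF 1^5·2
degree 0: 6−6−0 = 0 → Ȟ^0 ≅ 0
degree 1: 7−0−6 = 1 plus torsion [2] → Ȟ^1 ≅ Z ⊕ Z/2
degree 2: 0−0−0 = 0 → Ȟ^2 ≅ 0

Ȟ^0 ≅ 0, Ȟ^1 ≅ Z ⊕ Z/2 and Ȟ^2 ≅ 0


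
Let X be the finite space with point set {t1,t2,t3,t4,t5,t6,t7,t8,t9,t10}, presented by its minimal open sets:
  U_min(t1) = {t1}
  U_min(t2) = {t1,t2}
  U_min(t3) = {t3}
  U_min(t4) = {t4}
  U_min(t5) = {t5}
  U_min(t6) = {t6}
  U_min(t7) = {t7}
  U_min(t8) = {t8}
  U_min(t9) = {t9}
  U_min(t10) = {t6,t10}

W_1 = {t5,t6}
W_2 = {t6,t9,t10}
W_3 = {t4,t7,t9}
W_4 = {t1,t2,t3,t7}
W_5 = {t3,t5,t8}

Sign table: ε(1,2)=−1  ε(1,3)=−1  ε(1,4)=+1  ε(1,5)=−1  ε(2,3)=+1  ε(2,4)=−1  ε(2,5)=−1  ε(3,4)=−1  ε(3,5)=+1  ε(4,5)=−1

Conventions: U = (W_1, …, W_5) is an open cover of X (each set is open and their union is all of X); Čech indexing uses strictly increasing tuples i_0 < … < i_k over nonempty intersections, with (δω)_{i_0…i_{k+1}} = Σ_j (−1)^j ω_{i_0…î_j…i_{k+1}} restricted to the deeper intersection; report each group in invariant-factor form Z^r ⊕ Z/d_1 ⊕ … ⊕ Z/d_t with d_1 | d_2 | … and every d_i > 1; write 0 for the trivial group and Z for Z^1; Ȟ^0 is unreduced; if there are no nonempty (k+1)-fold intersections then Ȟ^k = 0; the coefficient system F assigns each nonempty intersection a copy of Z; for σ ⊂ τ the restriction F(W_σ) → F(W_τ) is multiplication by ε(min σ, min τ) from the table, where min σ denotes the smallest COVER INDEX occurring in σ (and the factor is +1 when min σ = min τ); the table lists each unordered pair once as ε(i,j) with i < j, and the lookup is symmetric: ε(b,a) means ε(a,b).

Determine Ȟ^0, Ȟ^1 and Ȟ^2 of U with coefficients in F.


intersection data:
  W12={t6} W15={t5} W23={t9} W34={t7} W45={t3}
C dims 5,5; δ0: rk 4, SNF 1^4
Ȟ^0 = (5 − 4) − 0 = 1, so Ȟ^0 ≅ Z
Ȟ^1 = (5 − 0) − 4 = 1, so Ȟ^1 ≅ Z
Ȟ^2 = (0 − 0) − 0 = 0, so Ȟ^2 ≅ 0

Ȟ^0 = Z; Ȟ^1 = Z; Ȟ^2 = 0


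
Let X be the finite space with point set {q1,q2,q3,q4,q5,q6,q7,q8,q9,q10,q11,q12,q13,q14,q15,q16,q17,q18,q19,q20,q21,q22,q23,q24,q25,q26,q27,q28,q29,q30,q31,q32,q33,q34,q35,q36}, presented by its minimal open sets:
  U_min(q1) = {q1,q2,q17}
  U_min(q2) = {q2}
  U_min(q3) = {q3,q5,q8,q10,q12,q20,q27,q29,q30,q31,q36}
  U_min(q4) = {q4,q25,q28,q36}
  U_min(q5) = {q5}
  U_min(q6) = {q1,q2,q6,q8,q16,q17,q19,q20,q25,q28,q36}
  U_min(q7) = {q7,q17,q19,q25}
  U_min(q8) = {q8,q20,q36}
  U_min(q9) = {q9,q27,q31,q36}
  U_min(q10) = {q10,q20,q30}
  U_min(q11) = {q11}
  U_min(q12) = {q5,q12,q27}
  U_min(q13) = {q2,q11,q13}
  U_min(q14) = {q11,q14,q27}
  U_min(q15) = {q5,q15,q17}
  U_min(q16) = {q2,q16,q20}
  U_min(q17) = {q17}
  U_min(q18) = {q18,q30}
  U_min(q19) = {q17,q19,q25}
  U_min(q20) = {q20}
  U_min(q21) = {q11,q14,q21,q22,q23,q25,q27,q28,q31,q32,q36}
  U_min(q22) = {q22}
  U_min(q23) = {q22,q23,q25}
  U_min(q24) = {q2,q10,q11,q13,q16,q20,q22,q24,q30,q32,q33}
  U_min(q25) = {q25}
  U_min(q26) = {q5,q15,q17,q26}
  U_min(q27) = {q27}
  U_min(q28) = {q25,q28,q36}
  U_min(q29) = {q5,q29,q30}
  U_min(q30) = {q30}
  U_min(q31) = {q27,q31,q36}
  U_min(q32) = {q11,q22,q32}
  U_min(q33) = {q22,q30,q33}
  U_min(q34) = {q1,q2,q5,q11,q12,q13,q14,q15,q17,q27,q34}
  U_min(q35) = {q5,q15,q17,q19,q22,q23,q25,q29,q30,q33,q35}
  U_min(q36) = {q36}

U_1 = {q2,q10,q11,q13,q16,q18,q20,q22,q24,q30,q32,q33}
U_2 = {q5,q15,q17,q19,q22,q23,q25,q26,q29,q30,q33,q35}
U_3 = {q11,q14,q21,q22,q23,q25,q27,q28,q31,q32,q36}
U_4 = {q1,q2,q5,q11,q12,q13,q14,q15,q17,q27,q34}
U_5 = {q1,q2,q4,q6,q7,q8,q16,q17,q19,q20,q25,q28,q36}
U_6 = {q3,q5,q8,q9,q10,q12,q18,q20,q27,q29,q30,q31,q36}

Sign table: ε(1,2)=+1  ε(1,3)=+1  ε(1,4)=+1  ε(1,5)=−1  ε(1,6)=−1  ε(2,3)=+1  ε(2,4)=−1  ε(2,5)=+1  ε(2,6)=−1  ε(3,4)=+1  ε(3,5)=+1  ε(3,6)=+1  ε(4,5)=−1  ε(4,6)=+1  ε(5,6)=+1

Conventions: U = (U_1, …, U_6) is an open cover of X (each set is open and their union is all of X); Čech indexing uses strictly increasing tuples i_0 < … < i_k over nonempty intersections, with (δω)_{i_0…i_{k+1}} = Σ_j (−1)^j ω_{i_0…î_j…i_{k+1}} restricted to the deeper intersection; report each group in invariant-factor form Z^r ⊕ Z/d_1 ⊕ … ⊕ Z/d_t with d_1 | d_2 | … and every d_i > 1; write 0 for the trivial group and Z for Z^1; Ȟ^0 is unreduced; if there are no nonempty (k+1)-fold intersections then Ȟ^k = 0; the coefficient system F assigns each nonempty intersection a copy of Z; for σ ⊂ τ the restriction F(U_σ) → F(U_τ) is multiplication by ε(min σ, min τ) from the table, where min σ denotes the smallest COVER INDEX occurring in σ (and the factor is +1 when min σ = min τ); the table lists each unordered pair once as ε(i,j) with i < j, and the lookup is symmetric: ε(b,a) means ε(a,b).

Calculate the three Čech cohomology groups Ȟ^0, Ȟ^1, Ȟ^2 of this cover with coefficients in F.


nerve simplices:
  U12={q22,q30,q33} U13={q11,q22,q32} U14={q2,q11,q13} U15={q2,q16,q20} U16={q10,q18,q20,q30} U23={q22,q23,q25} U24={q5,q15,q17} U25={q17,q19,q25} U26={q5,q29,q30} U34={q11,q14,q27} U35={q25,q28,q36} U36={q27,q31,q36} U45={q1,q2,q17} U46={q5,q12,q27} U56={q8,q20,q36}
  U123={q22} U126={q30} U134={q11} U145={q2} U156={q20} U235={q25} U245={q17} U246={q5} U346={q27} U356={q36}
C dims 6,15,10; δ0: rk 6, SNF 1^5·2; δ1: rk 9, SNF 1^9
degree 0: 6−6−0 = 0 → Ȟ^0 ≅ 0
degree 1: 15−9−6 = 0 plus torsion [2] → Ȟ^1 ≅ Z/2
degree 2: 10−0−9 = 1 → Ȟ^2 ≅ Z

Ȟ^0 ≅ 0,  Ȟ^1 ≅ Z/2,  Ȟ^2 ≅ Z


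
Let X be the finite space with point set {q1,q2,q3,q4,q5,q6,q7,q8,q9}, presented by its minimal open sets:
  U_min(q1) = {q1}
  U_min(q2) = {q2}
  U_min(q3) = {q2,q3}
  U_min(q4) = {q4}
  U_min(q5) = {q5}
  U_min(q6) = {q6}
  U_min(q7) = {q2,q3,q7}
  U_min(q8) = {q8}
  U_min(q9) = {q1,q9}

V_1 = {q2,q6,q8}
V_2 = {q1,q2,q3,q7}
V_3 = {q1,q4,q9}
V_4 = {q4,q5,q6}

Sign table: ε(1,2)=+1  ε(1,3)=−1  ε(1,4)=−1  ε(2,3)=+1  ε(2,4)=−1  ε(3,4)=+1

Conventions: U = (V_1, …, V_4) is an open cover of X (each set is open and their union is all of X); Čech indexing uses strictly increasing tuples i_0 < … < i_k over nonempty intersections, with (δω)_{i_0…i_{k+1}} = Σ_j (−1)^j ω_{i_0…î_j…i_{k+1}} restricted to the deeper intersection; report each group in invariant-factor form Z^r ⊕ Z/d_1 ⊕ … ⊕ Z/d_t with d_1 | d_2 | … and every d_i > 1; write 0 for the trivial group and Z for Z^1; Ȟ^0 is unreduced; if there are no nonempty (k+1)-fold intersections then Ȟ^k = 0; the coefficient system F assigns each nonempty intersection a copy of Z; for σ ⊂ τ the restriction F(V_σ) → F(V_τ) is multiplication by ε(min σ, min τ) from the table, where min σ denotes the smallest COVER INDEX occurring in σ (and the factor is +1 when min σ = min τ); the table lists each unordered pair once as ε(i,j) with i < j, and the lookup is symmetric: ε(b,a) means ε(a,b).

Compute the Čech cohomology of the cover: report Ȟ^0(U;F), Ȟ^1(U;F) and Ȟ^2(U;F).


cover nerve:
  V12={q2} V14={q6} V23={q1} V34={q4}
C dims 4,4; δ0: rk 4, SNF 1^3·2
Ȟ^0: (4−4)−0=0 ⇒ 0
Ȟ^1: (4−0)−4=0 plus torsion [2] ⇒ Z/2
Ȟ^2: (0−0)−0=0 ⇒ 0

Ȟ^0(U;F) ≅ 0,  Ȟ^1(U;F) ≅ Z/2,  Ȟ^2(U;F) ≅ 0


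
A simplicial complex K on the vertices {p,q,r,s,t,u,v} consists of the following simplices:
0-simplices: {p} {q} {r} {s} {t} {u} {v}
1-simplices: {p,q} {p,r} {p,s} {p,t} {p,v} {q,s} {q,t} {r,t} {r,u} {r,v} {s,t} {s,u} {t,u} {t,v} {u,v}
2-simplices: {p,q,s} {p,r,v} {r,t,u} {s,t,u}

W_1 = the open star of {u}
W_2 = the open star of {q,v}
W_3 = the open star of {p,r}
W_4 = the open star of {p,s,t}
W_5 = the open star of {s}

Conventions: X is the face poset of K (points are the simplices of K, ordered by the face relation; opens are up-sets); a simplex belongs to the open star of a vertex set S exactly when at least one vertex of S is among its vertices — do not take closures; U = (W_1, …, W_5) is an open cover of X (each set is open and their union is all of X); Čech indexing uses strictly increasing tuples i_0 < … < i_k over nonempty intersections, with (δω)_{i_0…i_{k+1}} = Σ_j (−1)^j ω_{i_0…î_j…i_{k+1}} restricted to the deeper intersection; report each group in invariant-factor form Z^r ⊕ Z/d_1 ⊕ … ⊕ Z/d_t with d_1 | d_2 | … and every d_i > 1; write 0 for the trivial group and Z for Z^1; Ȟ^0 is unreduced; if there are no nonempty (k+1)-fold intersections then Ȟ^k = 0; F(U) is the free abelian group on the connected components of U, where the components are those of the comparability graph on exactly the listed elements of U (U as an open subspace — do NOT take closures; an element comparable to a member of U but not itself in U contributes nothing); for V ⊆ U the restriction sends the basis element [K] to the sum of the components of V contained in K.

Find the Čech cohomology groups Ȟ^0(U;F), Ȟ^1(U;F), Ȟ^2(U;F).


nerve simplices:
  W1={{u},{r,u},{s,u},{t,u},{u,v},{r,t,u},{s,t,u}} W2={{q},{v},{p,q},{p,v},{q,s},{q,t},{r,v},{t,v},{u,v},{p,q,s},{p,r,v}} W3={{p},{r},{p,q},{p,r},{p,s},{p,t},{p,v},{r,t},{r,u},{r,v},{p,q,s},{p,r,v},{r,t,u}} W4={{p},{s},{t},{p,q},{p,r},{p,s},{p,t},{p,v},{q,s},{q,t},{r,t},{s,t},{s,u},{t,u},{t,v},{p,q,s},{p,r,v},{r,t,u},{s,t,u}} W5={{s},{p,s},{q,s},{s,t},{s,u},{p,q,s},{s,t,u}}
  W12={{u,v}} W13={{r,u},{r,t,u}} W14={{s,u},{t,u},{r,t,u},{s,t,u}} W15={{s,u},{s,t,u}} W23={{p,q},{p,v},{r,v},{p,q,s},{p,r,v}} W24={{p,q},{p,v},{q,s},{q,t},{t,v},{p,q,s},{p,r,v}} W25={{q,s},{p,q,s}} W34={{p},{p,q},{p,r},{p,s},{p,t},{p,v},{r,t},{p,q,s},{p,r,v},{r,t,u}} W35={{p,s},{p,q,s}} W45={{s},{p,s},{q,s},{s,t},{s,u},{p,q,s},{s,t,u}}
  W134={{r,t,u}} W145={{s,u},{s,t,u}} W234={{p,q},{p,v},{p,q,s},{p,r,v}} W235={{p,q,s}} W245={{q,s},{p,q,s}} W345={{p,s},{p,q,s}}
  W2345={{p,q,s}}
components per intersection:
  W1: {{u},{r,u},{s,u},{t,u},{u,v},{r,t,u},{s,t,u}}
  W2: {{q},{p,q},{q,s},{q,t},{p,q,s}} {{v},{p,v},{r,v},{t,v},{u,v},{p,r,v}}
  W3: {{p},{r},{p,q},{p,r},{p,s},{p,t},{p,v},{r,t},{r,u},{r,v},{p,q,s},{p,r,v},{r,t,u}}
  W4: {{p},{s},{t},{p,q},{p,r},{p,s},{p,t},{p,v},{q,s},{q,t},{r,t},{s,t},{s,u},{t,u},{t,v},{p,q,s},{p,r,v},{r,t,u},{s,t,u}}
  W5: {{s},{p,s},{q,s},{s,t},{s,u},{p,q,s},{s,t,u}}
  W12: {{u,v}}
  W13: {{r,u},{r,t,u}}
  W14: {{s,u},{t,u},{r,t,u},{s,t,u}}
  W15: {{s,u},{s,t,u}}
  W23: {{p,q},{p,q,s}} {{p,v},{r,v},{p,r,v}}
  W24: {{p,q},{q,s},{p,q,s}} {{p,v},{p,r,v}} {{q,t}} {{t,v}}
  W25: {{q,s},{p,q,s}}
  W34: {{p},{p,q},{p,r},{p,s},{p,t},{p,v},{p,q,s},{p,r,v}} {{r,t},{r,t,u}}
  W35: {{p,s},{p,q,s}}
  W45: {{s},{p,s},{q,s},{s,t},{s,u},{p,q,s},{s,t,u}}
  W134: {{r,t,u}}
  W145: {{s,u},{s,t,u}}
  W234: {{p,q},{p,q,s}} {{p,v},{p,r,v}}
  W235: {{p,q,s}}
  W245: {{q,s},{p,q,s}}
  W345: {{p,s},{p,q,s}}
  W2345: {{p,q,s}}
C dims 6,15,7,1; δ0: rk 5, SNF 1^5; δ1: rk 6, SNF 1^6; δ2: rk 1, SNF 1^1
degree 0: 6−5−0 = 1 → Ȟ^0 ≅ Z
degree 1: 15−6−5 = 4 → Ȟ^1 ≅ Z^4
degree 2: 7−1−6 = 0 → Ȟ^2 ≅ 0

Ȟ^0 = Z,  Ȟ^1 = Z^4,  Ȟ^2 = 0


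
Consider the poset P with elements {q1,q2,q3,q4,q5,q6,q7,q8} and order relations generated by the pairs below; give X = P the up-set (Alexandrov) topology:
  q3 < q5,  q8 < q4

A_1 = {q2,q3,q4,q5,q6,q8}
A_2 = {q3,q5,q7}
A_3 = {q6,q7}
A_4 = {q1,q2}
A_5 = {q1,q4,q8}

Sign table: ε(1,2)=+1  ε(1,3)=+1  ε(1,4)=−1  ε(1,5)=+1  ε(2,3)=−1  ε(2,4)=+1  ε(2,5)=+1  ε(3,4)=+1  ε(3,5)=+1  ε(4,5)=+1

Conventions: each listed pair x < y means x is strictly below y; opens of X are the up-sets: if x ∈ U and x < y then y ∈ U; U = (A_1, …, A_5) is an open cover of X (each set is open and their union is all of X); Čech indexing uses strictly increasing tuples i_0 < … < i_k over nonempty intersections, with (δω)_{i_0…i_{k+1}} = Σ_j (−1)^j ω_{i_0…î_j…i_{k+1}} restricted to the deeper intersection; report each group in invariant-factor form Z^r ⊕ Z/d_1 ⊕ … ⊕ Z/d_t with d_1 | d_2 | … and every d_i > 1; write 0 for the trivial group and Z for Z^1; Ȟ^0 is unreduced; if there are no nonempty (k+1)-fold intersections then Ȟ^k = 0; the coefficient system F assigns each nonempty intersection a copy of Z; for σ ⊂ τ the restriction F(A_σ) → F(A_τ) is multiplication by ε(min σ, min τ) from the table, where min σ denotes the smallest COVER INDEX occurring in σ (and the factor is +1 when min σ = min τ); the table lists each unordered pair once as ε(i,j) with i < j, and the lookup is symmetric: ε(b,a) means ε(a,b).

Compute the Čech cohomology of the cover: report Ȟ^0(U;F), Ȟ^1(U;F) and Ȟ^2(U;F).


Ȟ^0 = 0; Ȟ^1 = Z ⊕ Z/2; Ȟ^2 = 0

nonempty overlaps:
  A12={q3,q5} A13={q6} A14={q2} A15={q4,q8} A23={q7} A45={q1}
C dims 5,6; δ0: rk 5, SNF 1^4·2
degree 0: 5−5−0 = 0 → Ȟ^0 ≅ 0
degree 1: 6−0−5 = 1 plus torsion [2] → Ȟ^1 ≅ Z ⊕ Z/2
degree 2: 0−0−0 = 0 → Ȟ^2 ≅ 0


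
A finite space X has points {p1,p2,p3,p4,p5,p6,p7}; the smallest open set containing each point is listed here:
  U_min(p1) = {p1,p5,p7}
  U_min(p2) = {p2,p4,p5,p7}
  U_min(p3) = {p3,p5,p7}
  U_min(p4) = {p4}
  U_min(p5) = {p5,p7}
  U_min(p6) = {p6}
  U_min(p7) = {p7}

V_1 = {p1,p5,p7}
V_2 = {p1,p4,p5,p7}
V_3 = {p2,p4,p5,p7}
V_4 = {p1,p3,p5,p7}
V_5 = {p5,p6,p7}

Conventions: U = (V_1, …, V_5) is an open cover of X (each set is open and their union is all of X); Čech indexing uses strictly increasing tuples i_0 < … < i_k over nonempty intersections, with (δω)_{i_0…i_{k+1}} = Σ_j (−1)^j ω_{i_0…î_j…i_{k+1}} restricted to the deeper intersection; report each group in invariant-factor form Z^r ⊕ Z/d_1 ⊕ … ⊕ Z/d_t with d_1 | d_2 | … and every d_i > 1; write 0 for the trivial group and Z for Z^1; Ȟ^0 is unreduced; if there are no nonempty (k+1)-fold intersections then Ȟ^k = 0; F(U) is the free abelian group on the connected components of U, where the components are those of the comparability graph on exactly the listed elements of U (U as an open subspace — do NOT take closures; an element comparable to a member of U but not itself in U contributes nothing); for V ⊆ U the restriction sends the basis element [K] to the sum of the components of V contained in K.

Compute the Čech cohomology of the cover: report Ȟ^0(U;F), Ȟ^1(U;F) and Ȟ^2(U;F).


Ȟ^0 ≅ Z^2, Ȟ^1 ≅ 0, Ȟ^2 ≅ 0

nonempty intersections:
  V12={p1,p5,p7} V13={p5,p7} V14={p1,p5,p7} V15={p5,p7} V23={p4,p5,p7} V24={p1,p5,p7} V25={p5,p7} V34={p5,p7} V35={p5,p7} V45={p5,p7}
  V123={p5,p7} V124={p1,p5,p7} V125={p5,p7} V134={p5,p7} V135={p5,p7} V145={p5,p7} V234={p5,p7} V235={p5,p7} V245={p5,p7} V345={p5,p7}
  V1234={p5,p7} V1235={p5,p7} V1245={p5,p7} V1345={p5,p7} V2345={p5,p7}
  V12345={p5,p7}
components per intersection:
  V1: {p1,p5,p7}
  V2: {p1,p5,p7} {p4}
  V3: {p2,p4,p5,p7}
  V4: {p1,p3,p5,p7}
  V5: {p5,p7} {p6}
  V12: {p1,p5,p7}
  V13: {p5,p7}
  V14: {p1,p5,p7}
  V15: {p5,p7}
  V23: {p4} {p5,p7}
  V24: {p1,p5,p7}
  V25: {p5,p7}
  V34: {p5,p7}
  V35: {p5,p7}
  V45: {p5,p7}
  V123: {p5,p7}
  V124: {p1,p5,p7}
  V125: {p5,p7}
  V134: {p5,p7}
  V135: {p5,p7}
  V145: {p5,p7}
  V234: {p5,p7}
  V235: {p5,p7}
  V245: {p5,p7}
  V345: {p5,p7}
  V1234: {p5,p7}
  V1235: {p5,p7}
  V1245: {p5,p7}
  V1345: {p5,p7}
  V2345: {p5,p7}
  V12345: {p5,p7}
C dims 7,11,10,5; δ0: rk 5, SNF 1^5; δ1: rk 6, SNF 1^6; δ2: rk 4, SNF 1^4
Ȟ^0: (7−5)−0=2 ⇒ Z^2
Ȟ^1: (11−6)−5=0 ⇒ 0
Ȟ^2: (10−4)−6=0 ⇒ 0


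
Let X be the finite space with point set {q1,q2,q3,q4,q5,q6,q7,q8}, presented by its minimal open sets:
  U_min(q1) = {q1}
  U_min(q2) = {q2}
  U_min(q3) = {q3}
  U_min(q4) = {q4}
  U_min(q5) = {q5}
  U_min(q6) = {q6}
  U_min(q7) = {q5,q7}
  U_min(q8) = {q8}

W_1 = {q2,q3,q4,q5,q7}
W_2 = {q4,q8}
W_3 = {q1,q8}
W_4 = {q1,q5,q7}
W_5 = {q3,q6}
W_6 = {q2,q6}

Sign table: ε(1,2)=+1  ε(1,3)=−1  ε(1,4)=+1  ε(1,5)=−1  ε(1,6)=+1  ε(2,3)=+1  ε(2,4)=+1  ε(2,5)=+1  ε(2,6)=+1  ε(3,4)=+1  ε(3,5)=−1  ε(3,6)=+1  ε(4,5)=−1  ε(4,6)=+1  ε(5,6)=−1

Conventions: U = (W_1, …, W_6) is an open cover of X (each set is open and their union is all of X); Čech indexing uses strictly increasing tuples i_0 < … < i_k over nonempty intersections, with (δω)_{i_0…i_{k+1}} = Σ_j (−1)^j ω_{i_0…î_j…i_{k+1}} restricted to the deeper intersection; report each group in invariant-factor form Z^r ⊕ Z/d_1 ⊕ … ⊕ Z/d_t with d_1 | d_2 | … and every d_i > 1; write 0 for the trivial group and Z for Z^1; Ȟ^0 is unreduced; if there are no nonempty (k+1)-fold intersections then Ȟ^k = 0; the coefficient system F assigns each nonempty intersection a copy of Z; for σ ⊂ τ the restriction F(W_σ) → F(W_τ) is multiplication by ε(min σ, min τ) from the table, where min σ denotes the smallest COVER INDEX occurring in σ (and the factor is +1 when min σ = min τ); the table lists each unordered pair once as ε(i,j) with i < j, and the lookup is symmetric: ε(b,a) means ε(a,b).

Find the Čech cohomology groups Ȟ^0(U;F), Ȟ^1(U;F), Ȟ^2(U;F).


Ȟ^0(U;F) ≅ Z, Ȟ^1(U;F) ≅ Z^2 and Ȟ^2(U;F) ≅ 0

intersection data:
  W12={q4} W14={q5,q7} W15={q3} W16={q2} W23={q8} W34={q1} W56={q6}
C dims 6,7; δ0: rk 5, SNF 1^5
Ȟ^0 = (6 − 5) − 0 = 1, so Ȟ^0 ≅ Z
Ȟ^1 = (7 − 0) − 5 = 2, so Ȟ^1 ≅ Z^2
Ȟ^2 = (0 − 0) − 0 = 0, so Ȟ^2 ≅ 0
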